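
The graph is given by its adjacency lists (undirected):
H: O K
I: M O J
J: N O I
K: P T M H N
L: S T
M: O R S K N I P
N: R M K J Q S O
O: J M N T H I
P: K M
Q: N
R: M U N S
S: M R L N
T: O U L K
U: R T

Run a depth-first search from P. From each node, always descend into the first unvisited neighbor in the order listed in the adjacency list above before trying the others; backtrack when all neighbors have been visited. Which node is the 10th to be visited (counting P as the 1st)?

Visit P
P → K
K → T
T → O
O → J
J → N
N → R
R → M
M → S
S → L
M → I
R → U
N → Q
O → H

Visit order: P, K, T, O, J, N, R, M, S, L, I, U, Q, H

L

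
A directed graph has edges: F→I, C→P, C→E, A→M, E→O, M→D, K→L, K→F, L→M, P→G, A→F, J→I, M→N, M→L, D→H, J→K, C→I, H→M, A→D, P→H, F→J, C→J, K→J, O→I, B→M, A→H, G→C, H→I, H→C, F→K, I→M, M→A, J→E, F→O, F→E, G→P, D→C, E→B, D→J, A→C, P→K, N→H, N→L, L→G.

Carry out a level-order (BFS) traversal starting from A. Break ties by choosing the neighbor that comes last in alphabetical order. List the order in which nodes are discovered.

A, M, H, F, D, C, N, L, I, O, K, J, E, P, G, B

Visit A; enqueue M, H, F, D, C → queue [M, H, F, D, C]
Visit M; enqueue N, L → queue [H, F, D, C, N, L]
Visit H; enqueue I → queue [F, D, C, N, L, I]
Visit F; enqueue O, K, J, E → queue [D, C, N, L, I, O, K, J, E]
Visit D → queue [C, N, L, I, O, K, J, E]
Visit C; enqueue P → queue [N, L, I, O, K, J, E, P]
Visit N → queue [L, I, O, K, J, E, P]
Visit L; enqueue G → queue [I, O, K, J, E, P, G]
Visit I → queue [O, K, J, E, P, G]
Visit O → queue [K, J, E, P, G]
Visit K → queue [J, E, P, G]
Visit J → queue [E, P, G]
Visit E; enqueue B → queue [P, G, B]
Visit P → queue [G, B]
Visit G → queue [B]
Visit B → queue []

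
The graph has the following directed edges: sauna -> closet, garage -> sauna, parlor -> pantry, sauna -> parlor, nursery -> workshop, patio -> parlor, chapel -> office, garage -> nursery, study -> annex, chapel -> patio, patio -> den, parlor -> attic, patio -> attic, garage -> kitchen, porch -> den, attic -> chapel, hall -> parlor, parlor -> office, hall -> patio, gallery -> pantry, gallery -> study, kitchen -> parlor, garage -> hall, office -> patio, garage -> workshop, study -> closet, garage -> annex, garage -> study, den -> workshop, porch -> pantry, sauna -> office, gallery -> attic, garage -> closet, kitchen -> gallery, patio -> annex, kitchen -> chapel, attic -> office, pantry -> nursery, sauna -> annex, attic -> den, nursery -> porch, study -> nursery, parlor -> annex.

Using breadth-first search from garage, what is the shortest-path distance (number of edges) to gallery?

2

Level 0: garage
Level 1: annex, closet, hall, kitchen, nursery, sauna, study, workshop
Level 2: chapel, gallery, office, parlor, patio, porch
Level 3: attic, den, pantry
gallery first appears at level 2.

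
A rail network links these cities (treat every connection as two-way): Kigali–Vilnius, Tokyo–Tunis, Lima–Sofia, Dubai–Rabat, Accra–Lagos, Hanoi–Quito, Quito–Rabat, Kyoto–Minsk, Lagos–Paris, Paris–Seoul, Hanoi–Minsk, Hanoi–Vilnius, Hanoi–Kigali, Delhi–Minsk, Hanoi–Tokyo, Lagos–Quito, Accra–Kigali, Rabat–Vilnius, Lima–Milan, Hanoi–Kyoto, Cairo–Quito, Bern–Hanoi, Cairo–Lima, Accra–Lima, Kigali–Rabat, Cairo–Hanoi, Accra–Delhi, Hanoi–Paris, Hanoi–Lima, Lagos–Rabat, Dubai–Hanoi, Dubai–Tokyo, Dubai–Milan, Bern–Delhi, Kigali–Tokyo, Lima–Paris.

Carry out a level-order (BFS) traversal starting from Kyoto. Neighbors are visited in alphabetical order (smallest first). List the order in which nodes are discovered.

Kyoto, Hanoi, Minsk, Bern, Cairo, Dubai, Kigali, Lima, Paris, Quito, Tokyo, Vilnius, Delhi, Milan, Rabat, Accra, Sofia, Lagos, Seoul, Tunis

Visit Kyoto; enqueue Hanoi, Minsk → queue [Hanoi, Minsk]
Visit Hanoi; enqueue Bern, Cairo, Dubai, Kigali, Lima, Paris, Quito, Tokyo, Vilnius → queue [Minsk, Bern, Cairo, Dubai, Kigali, Lima, Paris, Quito, Tokyo, Vilnius]
Visit Minsk; enqueue Delhi → queue [Bern, Cairo, Dubai, Kigali, Lima, Paris, Quito, Tokyo, Vilnius, Delhi]
Visit Bern → queue [Cairo, Dubai, Kigali, Lima, Paris, Quito, Tokyo, Vilnius, Delhi]
Visit Cairo → queue [Dubai, Kigali, Lima, Paris, Quito, Tokyo, Vilnius, Delhi]
Visit Dubai; enqueue Milan, Rabat → queue [Kigali, Lima, Paris, Quito, Tokyo, Vilnius, Delhi, Milan, Rabat]
Visit Kigali; enqueue Accra → queue [Lima, Paris, Quito, Tokyo, Vilnius, Delhi, Milan, Rabat, Accra]
Visit Lima; enqueue Sofia → queue [Paris, Quito, Tokyo, Vilnius, Delhi, Milan, Rabat, Accra, Sofia]
Visit Paris; enqueue Lagos, Seoul → queue [Quito, Tokyo, Vilnius, Delhi, Milan, Rabat, Accra, Sofia, Lagos, Seoul]
Visit Quito → queue [Tokyo, Vilnius, Delhi, Milan, Rabat, Accra, Sofia, Lagos, Seoul]
Visit Tokyo; enqueue Tunis → queue [Vilnius, Delhi, Milan, Rabat, Accra, Sofia, Lagos, Seoul, Tunis]
Visit Vilnius → queue [Delhi, Milan, Rabat, Accra, Sofia, Lagos, Seoul, Tunis]
Visit Delhi → queue [Milan, Rabat, Accra, Sofia, Lagos, Seoul, Tunis]
Visit Milan → queue [Rabat, Accra, Sofia, Lagos, Seoul, Tunis]
Visit Rabat → queue [Accra, Sofia, Lagos, Seoul, Tunis]
Visit Accra → queue [Sofia, Lagos, Seoul, Tunis]
Visit Sofia → queue [Lagos, Seoul, Tunis]
Visit Lagos → queue [Seoul, Tunis]
Visit Seoul → queue [Tunis]
Visit Tunis → queue []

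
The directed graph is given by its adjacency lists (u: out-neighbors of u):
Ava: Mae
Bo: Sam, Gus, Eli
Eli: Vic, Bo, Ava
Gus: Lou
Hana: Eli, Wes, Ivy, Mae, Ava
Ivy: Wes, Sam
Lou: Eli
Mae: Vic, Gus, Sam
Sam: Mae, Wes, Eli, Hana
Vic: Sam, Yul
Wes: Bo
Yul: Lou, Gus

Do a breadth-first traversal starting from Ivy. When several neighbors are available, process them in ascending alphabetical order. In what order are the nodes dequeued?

Visit Ivy; enqueue Sam, Wes → queue [Sam, Wes]
Visit Sam; enqueue Eli, Hana, Mae → queue [Wes, Eli, Hana, Mae]
Visit Wes; enqueue Bo → queue [Eli, Hana, Mae, Bo]
Visit Eli; enqueue Ava, Vic → queue [Hana, Mae, Bo, Ava, Vic]
Visit Hana → queue [Mae, Bo, Ava, Vic]
Visit Mae; enqueue Gus → queue [Bo, Ava, Vic, Gus]
Visit Bo → queue [Ava, Vic, Gus]
Visit Ava → queue [Vic, Gus]
Visit Vic; enqueue Yul → queue [Gus, Yul]
Visit Gus; enqueue Lou → queue [Yul, Lou]
Visit Yul → queue [Lou]
Visit Lou → queue []

Ivy -> Sam -> Wes -> Eli -> Hana -> Mae -> Bo -> Ava -> Vic -> Gus -> Yul -> Lou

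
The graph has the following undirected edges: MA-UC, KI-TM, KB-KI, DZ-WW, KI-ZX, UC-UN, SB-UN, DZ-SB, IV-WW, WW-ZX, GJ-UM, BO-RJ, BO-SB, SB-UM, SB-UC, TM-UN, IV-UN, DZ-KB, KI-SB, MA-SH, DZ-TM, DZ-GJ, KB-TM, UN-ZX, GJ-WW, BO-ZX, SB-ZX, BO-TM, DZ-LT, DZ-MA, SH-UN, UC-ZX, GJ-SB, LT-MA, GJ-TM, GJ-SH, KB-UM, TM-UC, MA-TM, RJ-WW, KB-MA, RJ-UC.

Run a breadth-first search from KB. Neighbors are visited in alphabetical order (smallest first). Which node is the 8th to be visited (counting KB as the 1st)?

LT

Visit KB; enqueue DZ, KI, MA, TM, UM → queue [DZ, KI, MA, TM, UM]
Visit DZ; enqueue GJ, LT, SB, WW → queue [KI, MA, TM, UM, GJ, LT, SB, WW]
Visit KI; enqueue ZX → queue [MA, TM, UM, GJ, LT, SB, WW, ZX]
Visit MA; enqueue SH, UC → queue [TM, UM, GJ, LT, SB, WW, ZX, SH, UC]
Visit TM; enqueue BO, UN → queue [UM, GJ, LT, SB, WW, ZX, SH, UC, BO, UN]
Visit UM → queue [GJ, LT, SB, WW, ZX, SH, UC, BO, UN]
Visit GJ → queue [LT, SB, WW, ZX, SH, UC, BO, UN]
Visit LT → queue [SB, WW, ZX, SH, UC, BO, UN]
Visit SB → queue [WW, ZX, SH, UC, BO, UN]
Visit WW; enqueue IV, RJ → queue [ZX, SH, UC, BO, UN, IV, RJ]
Visit ZX → queue [SH, UC, BO, UN, IV, RJ]
Visit SH → queue [UC, BO, UN, IV, RJ]
Visit UC → queue [BO, UN, IV, RJ]
Visit BO → queue [UN, IV, RJ]
Visit UN → queue [IV, RJ]
Visit IV → queue [RJ]
Visit RJ → queue []

Visit order: KB, DZ, KI, MA, TM, UM, GJ, LT, SB, WW, ZX, SH, UC, BO, UN, IV, RJ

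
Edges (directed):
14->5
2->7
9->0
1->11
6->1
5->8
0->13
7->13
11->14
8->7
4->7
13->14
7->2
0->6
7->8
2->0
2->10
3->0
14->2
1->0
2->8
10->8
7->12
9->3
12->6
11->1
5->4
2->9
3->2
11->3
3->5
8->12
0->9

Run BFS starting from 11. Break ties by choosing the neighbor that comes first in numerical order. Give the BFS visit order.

Visit 11; enqueue 1, 3, 14 → queue [1, 3, 14]
Visit 1; enqueue 0 → queue [3, 14, 0]
Visit 3; enqueue 2, 5 → queue [14, 0, 2, 5]
Visit 14 → queue [0, 2, 5]
Visit 0; enqueue 6, 9, 13 → queue [2, 5, 6, 9, 13]
Visit 2; enqueue 7, 8, 10 → queue [5, 6, 9, 13, 7, 8, 10]
Visit 5; enqueue 4 → queue [6, 9, 13, 7, 8, 10, 4]
Visit 6 → queue [9, 13, 7, 8, 10, 4]
Visit 9 → queue [13, 7, 8, 10, 4]
Visit 13 → queue [7, 8, 10, 4]
Visit 7; enqueue 12 → queue [8, 10, 4, 12]
Visit 8 → queue [10, 4, 12]
Visit 10 → queue [4, 12]
Visit 4 → queue [12]
Visit 12 → queue []

11 → 1 → 3 → 14 → 0 → 2 → 5 → 6 → 9 → 13 → 7 → 8 → 10 → 4 → 12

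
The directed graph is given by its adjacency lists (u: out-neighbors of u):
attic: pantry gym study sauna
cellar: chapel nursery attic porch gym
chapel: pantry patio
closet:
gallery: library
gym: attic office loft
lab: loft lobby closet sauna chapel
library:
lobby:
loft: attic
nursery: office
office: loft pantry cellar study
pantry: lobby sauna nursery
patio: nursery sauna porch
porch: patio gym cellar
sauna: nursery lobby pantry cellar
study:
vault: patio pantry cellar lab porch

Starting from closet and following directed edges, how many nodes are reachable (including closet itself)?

1

BFS from closet visits: closet
Reachable nodes: 1 of 18 total.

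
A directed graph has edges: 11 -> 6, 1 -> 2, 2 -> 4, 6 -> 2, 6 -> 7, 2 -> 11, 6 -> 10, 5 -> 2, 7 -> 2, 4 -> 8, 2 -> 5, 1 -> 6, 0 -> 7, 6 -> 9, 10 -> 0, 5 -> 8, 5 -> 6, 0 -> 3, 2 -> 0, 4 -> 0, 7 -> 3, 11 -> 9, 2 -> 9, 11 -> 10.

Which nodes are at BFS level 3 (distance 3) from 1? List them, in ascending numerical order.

Level 0: 1
Level 1: 2, 6
Level 2: 0, 4, 5, 7, 9, 10, 11
Level 3: 3, 8

3, 8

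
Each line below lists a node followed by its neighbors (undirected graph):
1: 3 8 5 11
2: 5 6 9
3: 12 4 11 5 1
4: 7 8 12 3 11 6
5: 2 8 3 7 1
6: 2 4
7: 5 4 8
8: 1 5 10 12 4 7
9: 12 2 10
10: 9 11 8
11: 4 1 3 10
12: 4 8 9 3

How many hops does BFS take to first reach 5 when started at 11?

2

Level 0: 11
Level 1: 1, 3, 4, 10
Level 2: 5, 6, 7, 8, 9, 12
Level 3: 2
5 first appears at level 2.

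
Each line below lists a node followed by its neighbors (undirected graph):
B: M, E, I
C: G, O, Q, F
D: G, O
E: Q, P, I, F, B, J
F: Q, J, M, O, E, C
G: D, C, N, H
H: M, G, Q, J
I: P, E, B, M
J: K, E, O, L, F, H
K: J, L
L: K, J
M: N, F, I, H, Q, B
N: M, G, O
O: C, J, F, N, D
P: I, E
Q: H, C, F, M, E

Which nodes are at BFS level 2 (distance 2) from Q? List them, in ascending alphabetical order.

Level 0: Q
Level 1: C, E, F, H, M
Level 2: B, G, I, J, N, O, P
Level 3: D, K, L

B, G, I, J, N, O, P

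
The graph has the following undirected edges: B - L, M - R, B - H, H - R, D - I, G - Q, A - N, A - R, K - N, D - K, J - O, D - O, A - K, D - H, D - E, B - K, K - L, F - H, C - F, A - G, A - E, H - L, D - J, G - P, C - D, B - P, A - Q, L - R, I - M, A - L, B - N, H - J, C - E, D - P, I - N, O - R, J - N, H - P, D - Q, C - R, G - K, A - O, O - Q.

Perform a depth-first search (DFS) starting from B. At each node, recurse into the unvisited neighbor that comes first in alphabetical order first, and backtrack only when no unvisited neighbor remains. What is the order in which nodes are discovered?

Visit B
B → H
H → D
D → C
C → E
E → A
A → G
G → K
K → L
L → R
R → M
M → I
I → N
N → J
J → O
O → Q
G → P
C → F

B, H, D, C, E, A, G, K, L, R, M, I, N, J, O, Q, P, F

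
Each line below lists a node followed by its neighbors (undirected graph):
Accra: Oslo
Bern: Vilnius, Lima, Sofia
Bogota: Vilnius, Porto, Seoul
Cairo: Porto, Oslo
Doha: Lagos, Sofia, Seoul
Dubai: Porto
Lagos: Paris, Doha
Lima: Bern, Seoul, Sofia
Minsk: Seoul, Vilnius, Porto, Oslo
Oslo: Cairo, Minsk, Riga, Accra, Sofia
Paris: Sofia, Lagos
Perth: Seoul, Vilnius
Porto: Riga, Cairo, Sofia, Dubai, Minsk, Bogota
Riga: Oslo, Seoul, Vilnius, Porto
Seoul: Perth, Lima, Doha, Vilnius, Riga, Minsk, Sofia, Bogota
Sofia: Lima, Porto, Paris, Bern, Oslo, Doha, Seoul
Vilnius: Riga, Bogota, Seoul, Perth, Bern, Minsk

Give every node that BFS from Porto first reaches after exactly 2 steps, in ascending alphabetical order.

Bern, Doha, Lima, Oslo, Paris, Seoul, Vilnius

Level 0: Porto
Level 1: Bogota, Cairo, Dubai, Minsk, Riga, Sofia
Level 2: Bern, Doha, Lima, Oslo, Paris, Seoul, Vilnius
Level 3: Accra, Lagos, Perth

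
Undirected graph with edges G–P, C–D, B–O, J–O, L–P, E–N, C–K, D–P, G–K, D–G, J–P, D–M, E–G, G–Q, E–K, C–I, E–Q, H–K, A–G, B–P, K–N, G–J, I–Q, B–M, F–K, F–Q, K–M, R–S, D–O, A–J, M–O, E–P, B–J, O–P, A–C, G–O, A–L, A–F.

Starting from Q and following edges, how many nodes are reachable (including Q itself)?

BFS from Q visits: Q, E, F, G, I, K, N, P, A, D, J, O, C, H, M, B, L
Reachable nodes: 17 of 19 total.

17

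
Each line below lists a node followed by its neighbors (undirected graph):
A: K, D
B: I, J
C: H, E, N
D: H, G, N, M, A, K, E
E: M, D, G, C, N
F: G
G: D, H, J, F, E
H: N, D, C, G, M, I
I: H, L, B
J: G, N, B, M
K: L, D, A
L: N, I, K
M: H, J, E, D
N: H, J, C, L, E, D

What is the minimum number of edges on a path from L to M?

Level 0: L
Level 1: I, K, N
Level 2: A, B, C, D, E, H, J
Level 3: G, M
Level 4: F
M first appears at level 3.

3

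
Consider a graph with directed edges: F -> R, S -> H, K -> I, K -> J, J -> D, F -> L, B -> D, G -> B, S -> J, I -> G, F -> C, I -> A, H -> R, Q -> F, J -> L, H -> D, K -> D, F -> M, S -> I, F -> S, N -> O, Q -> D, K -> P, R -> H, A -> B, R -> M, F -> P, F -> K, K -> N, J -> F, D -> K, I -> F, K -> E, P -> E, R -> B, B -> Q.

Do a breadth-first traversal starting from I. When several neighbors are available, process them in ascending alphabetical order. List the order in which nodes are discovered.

I -> A -> F -> G -> B -> C -> K -> L -> M -> P -> R -> S -> D -> Q -> E -> J -> N -> H -> O

Visit I; enqueue A, F, G → queue [A, F, G]
Visit A; enqueue B → queue [F, G, B]
Visit F; enqueue C, K, L, M, P, R, S → queue [G, B, C, K, L, M, P, R, S]
Visit G → queue [B, C, K, L, M, P, R, S]
Visit B; enqueue D, Q → queue [C, K, L, M, P, R, S, D, Q]
Visit C → queue [K, L, M, P, R, S, D, Q]
Visit K; enqueue E, J, N → queue [L, M, P, R, S, D, Q, E, J, N]
Visit L → queue [M, P, R, S, D, Q, E, J, N]
Visit M → queue [P, R, S, D, Q, E, J, N]
Visit P → queue [R, S, D, Q, E, J, N]
Visit R; enqueue H → queue [S, D, Q, E, J, N, H]
Visit S → queue [D, Q, E, J, N, H]
Visit D → queue [Q, E, J, N, H]
Visit Q → queue [E, J, N, H]
Visit E → queue [J, N, H]
Visit J → queue [N, H]
Visit N; enqueue O → queue [H, O]
Visit H → queue [O]
Visit O → queue []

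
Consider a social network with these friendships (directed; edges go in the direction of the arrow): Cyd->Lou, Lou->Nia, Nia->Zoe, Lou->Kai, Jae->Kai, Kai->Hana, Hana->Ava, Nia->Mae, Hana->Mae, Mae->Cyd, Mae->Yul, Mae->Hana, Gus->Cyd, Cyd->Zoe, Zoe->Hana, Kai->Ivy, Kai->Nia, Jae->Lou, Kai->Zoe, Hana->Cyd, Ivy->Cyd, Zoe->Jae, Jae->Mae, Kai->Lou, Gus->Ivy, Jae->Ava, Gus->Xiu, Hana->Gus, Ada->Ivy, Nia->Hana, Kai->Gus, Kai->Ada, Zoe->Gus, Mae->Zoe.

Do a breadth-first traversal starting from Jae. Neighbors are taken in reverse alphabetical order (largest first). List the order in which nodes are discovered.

Jae -> Mae -> Lou -> Kai -> Ava -> Zoe -> Yul -> Hana -> Cyd -> Nia -> Ivy -> Gus -> Ada -> Xiu

Visit Jae; enqueue Mae, Lou, Kai, Ava → queue [Mae, Lou, Kai, Ava]
Visit Mae; enqueue Zoe, Yul, Hana, Cyd → queue [Lou, Kai, Ava, Zoe, Yul, Hana, Cyd]
Visit Lou; enqueue Nia → queue [Kai, Ava, Zoe, Yul, Hana, Cyd, Nia]
Visit Kai; enqueue Ivy, Gus, Ada → queue [Ava, Zoe, Yul, Hana, Cyd, Nia, Ivy, Gus, Ada]
Visit Ava → queue [Zoe, Yul, Hana, Cyd, Nia, Ivy, Gus, Ada]
Visit Zoe → queue [Yul, Hana, Cyd, Nia, Ivy, Gus, Ada]
Visit Yul → queue [Hana, Cyd, Nia, Ivy, Gus, Ada]
Visit Hana → queue [Cyd, Nia, Ivy, Gus, Ada]
Visit Cyd → queue [Nia, Ivy, Gus, Ada]
Visit Nia → queue [Ivy, Gus, Ada]
Visit Ivy → queue [Gus, Ada]
Visit Gus; enqueue Xiu → queue [Ada, Xiu]
Visit Ada → queue [Xiu]
Visit Xiu → queue []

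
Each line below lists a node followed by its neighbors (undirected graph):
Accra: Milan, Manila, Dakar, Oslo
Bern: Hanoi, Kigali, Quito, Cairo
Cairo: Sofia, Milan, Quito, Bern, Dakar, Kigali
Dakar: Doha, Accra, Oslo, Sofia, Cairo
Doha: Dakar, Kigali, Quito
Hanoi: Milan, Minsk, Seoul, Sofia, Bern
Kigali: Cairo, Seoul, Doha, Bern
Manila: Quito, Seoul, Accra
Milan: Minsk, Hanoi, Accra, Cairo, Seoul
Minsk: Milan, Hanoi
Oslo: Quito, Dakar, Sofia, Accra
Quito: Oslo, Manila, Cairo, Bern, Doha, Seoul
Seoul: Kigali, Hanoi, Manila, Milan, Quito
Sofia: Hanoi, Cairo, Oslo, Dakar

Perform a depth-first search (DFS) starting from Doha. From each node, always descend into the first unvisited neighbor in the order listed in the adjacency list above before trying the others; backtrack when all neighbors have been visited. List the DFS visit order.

Doha, Dakar, Accra, Milan, Minsk, Hanoi, Seoul, Kigali, Cairo, Sofia, Oslo, Quito, Manila, Bern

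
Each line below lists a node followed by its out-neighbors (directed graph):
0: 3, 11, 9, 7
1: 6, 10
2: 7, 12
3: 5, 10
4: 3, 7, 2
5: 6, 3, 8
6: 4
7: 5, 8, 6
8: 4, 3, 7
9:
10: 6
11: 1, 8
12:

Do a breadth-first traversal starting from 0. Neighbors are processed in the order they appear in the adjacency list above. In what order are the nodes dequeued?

0 -> 3 -> 11 -> 9 -> 7 -> 5 -> 10 -> 1 -> 8 -> 6 -> 4 -> 2 -> 12

Visit 0; enqueue 3, 11, 9, 7 → queue [3, 11, 9, 7]
Visit 3; enqueue 5, 10 → queue [11, 9, 7, 5, 10]
Visit 11; enqueue 1, 8 → queue [9, 7, 5, 10, 1, 8]
Visit 9 → queue [7, 5, 10, 1, 8]
Visit 7; enqueue 6 → queue [5, 10, 1, 8, 6]
Visit 5 → queue [10, 1, 8, 6]
Visit 10 → queue [1, 8, 6]
Visit 1 → queue [8, 6]
Visit 8; enqueue 4 → queue [6, 4]
Visit 6 → queue [4]
Visit 4; enqueue 2 → queue [2]
Visit 2; enqueue 12 → queue [12]
Visit 12 → queue []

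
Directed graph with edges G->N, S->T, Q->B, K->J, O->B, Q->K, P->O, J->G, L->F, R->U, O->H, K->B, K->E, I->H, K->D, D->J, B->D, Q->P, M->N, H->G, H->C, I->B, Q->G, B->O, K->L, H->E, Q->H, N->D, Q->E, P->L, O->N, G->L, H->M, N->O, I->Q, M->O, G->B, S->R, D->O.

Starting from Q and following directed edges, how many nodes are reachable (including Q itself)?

15

BFS from Q visits: Q, B, E, G, H, K, P, D, O, L, N, C, M, J, F
Reachable nodes: 15 of 20 total.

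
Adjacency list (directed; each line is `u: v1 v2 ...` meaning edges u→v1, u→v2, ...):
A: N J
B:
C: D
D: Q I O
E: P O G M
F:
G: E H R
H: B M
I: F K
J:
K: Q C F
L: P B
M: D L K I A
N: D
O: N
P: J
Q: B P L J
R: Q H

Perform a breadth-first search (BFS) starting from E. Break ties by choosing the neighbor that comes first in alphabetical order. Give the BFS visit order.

E → G → M → O → P → H → R → A → D → I → K → L → N → J → B → Q → F → C

Visit E; enqueue G, M, O, P → queue [G, M, O, P]
Visit G; enqueue H, R → queue [M, O, P, H, R]
Visit M; enqueue A, D, I, K, L → queue [O, P, H, R, A, D, I, K, L]
Visit O; enqueue N → queue [P, H, R, A, D, I, K, L, N]
Visit P; enqueue J → queue [H, R, A, D, I, K, L, N, J]
Visit H; enqueue B → queue [R, A, D, I, K, L, N, J, B]
Visit R; enqueue Q → queue [A, D, I, K, L, N, J, B, Q]
Visit A → queue [D, I, K, L, N, J, B, Q]
Visit D → queue [I, K, L, N, J, B, Q]
Visit I; enqueue F → queue [K, L, N, J, B, Q, F]
Visit K; enqueue C → queue [L, N, J, B, Q, F, C]
Visit L → queue [N, J, B, Q, F, C]
Visit N → queue [J, B, Q, F, C]
Visit J → queue [B, Q, F, C]
Visit B → queue [Q, F, C]
Visit Q → queue [F, C]
Visit F → queue [C]
Visit C → queue []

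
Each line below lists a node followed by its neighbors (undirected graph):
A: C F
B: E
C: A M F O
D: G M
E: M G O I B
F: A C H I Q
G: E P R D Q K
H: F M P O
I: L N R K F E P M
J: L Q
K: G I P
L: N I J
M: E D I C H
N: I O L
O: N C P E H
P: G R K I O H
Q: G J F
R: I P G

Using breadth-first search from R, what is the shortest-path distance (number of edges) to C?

3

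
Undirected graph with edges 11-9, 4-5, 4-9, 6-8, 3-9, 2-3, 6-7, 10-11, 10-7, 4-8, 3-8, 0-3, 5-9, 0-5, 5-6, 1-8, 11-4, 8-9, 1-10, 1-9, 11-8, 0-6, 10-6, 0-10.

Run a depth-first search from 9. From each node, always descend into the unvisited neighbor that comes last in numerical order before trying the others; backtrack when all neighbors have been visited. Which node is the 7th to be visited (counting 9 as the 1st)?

4

Visit 9
9 → 11
11 → 10
10 → 7
7 → 6
6 → 8
8 → 4
4 → 5
5 → 0
0 → 3
3 → 2
8 → 1

Visit order: 9, 11, 10, 7, 6, 8, 4, 5, 0, 3, 2, 1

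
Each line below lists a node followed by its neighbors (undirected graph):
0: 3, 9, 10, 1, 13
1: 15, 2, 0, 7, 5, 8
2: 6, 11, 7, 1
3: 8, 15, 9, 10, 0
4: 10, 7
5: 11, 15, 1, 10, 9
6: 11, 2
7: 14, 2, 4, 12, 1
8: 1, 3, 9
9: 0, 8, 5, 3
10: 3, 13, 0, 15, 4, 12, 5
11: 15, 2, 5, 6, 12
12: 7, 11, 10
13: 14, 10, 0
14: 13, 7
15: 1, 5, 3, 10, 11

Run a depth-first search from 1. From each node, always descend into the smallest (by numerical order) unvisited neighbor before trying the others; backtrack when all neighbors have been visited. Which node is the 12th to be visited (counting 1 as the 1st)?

Visit 1
1 → 0
0 → 3
3 → 8
8 → 9
9 → 5
5 → 10
10 → 4
4 → 7
7 → 2
2 → 6
6 → 11
11 → 12
11 → 15
7 → 14
14 → 13

Visit order: 1, 0, 3, 8, 9, 5, 10, 4, 7, 2, 6, 11, 12, 15, 14, 13

11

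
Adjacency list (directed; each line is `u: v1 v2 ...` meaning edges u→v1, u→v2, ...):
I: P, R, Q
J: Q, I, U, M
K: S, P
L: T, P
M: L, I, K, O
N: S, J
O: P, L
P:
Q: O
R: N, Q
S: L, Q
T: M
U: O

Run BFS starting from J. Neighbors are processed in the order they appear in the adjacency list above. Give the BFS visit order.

J → Q → I → U → M → O → P → R → L → K → N → T → S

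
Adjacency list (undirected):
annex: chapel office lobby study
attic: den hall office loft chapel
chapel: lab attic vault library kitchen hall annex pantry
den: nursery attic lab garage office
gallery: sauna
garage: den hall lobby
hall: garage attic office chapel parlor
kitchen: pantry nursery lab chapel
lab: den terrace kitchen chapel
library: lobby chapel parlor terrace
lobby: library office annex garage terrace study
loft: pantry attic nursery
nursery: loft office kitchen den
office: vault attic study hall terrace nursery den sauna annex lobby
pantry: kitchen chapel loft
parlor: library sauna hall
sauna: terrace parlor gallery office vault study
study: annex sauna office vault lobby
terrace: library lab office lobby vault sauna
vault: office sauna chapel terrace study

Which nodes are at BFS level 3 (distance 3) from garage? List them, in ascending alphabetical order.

kitchen, loft, pantry, sauna, vault

Level 0: garage
Level 1: den, hall, lobby
Level 2: annex, attic, chapel, lab, library, nursery, office, parlor, study, terrace
Level 3: kitchen, loft, pantry, sauna, vault
Level 4: gallery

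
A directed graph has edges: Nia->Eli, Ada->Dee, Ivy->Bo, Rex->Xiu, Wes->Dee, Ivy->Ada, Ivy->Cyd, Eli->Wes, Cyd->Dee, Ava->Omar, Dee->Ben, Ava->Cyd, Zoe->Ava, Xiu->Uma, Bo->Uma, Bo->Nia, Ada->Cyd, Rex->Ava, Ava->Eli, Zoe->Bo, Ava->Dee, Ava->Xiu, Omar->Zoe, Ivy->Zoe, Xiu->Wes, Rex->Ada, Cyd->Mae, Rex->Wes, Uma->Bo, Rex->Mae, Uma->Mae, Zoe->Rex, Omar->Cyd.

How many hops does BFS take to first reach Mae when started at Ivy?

Level 0: Ivy
Level 1: Ada, Bo, Cyd, Zoe
Level 2: Ava, Dee, Mae, Nia, Rex, Uma
Level 3: Ben, Eli, Omar, Wes, Xiu
Mae first appears at level 2.

2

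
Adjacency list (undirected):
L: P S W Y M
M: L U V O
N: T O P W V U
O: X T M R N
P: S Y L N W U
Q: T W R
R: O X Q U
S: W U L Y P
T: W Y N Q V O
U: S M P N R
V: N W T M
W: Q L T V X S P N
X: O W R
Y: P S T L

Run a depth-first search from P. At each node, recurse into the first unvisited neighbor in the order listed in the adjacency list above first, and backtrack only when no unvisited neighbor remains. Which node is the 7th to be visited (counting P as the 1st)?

L

Visit P
P → S
S → W
W → Q
Q → T
T → Y
Y → L
L → M
M → U
U → N
N → O
O → X
X → R
N → V

Visit order: P, S, W, Q, T, Y, L, M, U, N, O, X, R, V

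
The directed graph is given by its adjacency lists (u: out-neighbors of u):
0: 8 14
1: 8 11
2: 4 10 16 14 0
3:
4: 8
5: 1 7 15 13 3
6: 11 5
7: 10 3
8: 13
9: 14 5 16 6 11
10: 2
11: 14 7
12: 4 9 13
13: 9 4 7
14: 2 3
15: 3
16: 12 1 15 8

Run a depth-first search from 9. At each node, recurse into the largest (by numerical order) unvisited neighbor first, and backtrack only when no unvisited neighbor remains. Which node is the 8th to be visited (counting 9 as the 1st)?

Visit 9
9 → 16
16 → 15
15 → 3
16 → 12
12 → 13
13 → 7
7 → 10
10 → 2
2 → 14
2 → 4
4 → 8
2 → 0
16 → 1
1 → 11
9 → 6
6 → 5

Visit order: 9, 16, 15, 3, 12, 13, 7, 10, 2, 14, 4, 8, 0, 1, 11, 6, 5

10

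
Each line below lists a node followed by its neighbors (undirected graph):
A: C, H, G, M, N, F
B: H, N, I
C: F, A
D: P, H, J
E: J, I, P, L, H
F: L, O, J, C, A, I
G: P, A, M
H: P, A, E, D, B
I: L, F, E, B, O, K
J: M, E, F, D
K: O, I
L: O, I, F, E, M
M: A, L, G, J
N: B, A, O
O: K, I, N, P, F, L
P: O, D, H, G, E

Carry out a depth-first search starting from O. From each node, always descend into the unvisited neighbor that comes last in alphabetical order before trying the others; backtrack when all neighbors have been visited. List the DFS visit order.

O, P, H, E, L, M, J, F, I, K, B, N, A, G, C, D

Visit O
O → P
P → H
H → E
E → L
L → M
M → J
J → F
F → I
I → K
I → B
B → N
N → A
A → G
A → C
J → D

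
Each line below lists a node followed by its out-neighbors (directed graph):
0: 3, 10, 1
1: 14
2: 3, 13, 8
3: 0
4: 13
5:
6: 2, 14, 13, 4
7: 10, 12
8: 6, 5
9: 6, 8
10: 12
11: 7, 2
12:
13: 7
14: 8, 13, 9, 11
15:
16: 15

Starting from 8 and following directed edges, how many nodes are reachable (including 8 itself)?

BFS from 8 visits: 8, 6, 5, 2, 14, 13, 4, 3, 9, 11, 7, 0, 10, 12, 1
Reachable nodes: 15 of 17 total.

15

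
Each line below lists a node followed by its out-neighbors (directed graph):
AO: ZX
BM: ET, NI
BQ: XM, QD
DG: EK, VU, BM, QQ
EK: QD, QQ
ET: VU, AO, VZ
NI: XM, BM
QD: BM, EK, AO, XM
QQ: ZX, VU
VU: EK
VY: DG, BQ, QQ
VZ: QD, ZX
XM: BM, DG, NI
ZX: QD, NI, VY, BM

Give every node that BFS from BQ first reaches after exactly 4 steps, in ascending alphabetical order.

VY, VZ

Level 0: BQ
Level 1: QD, XM
Level 2: AO, BM, DG, EK, NI
Level 3: ET, QQ, VU, ZX
Level 4: VY, VZ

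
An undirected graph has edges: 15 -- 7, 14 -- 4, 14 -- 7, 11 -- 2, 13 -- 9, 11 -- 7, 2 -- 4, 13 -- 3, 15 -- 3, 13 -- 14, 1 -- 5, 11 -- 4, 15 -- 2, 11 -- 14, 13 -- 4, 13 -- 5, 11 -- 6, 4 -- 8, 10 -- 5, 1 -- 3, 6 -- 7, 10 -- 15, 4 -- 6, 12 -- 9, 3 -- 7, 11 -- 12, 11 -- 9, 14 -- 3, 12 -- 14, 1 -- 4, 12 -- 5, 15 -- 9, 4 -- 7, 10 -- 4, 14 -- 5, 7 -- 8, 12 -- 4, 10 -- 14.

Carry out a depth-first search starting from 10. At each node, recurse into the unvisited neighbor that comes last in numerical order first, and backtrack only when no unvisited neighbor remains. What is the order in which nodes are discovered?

10 → 15 → 9 → 13 → 14 → 12 → 11 → 7 → 8 → 4 → 6 → 2 → 1 → 5 → 3

Visit 10
10 → 15
15 → 9
9 → 13
13 → 14
14 → 12
12 → 11
11 → 7
7 → 8
8 → 4
4 → 6
4 → 2
4 → 1
1 → 5
1 → 3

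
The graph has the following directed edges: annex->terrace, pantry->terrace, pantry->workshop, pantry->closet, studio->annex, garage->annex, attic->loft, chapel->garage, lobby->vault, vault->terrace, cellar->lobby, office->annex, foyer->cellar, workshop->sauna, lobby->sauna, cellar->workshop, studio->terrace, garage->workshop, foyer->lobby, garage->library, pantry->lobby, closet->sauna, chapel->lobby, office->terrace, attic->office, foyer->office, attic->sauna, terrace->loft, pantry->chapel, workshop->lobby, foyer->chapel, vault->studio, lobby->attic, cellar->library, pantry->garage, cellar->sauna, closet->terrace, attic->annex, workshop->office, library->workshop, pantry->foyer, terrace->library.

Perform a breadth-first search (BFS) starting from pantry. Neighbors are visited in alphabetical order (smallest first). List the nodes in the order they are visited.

Visit pantry; enqueue chapel, closet, foyer, garage, lobby, terrace, workshop → queue [chapel, closet, foyer, garage, lobby, terrace, workshop]
Visit chapel → queue [closet, foyer, garage, lobby, terrace, workshop]
Visit closet; enqueue sauna → queue [foyer, garage, lobby, terrace, workshop, sauna]
Visit foyer; enqueue cellar, office → queue [garage, lobby, terrace, workshop, sauna, cellar, office]
Visit garage; enqueue annex, library → queue [lobby, terrace, workshop, sauna, cellar, office, annex, library]
Visit lobby; enqueue attic, vault → queue [terrace, workshop, sauna, cellar, office, annex, library, attic, vault]
Visit terrace; enqueue loft → queue [workshop, sauna, cellar, office, annex, library, attic, vault, loft]
Visit workshop → queue [sauna, cellar, office, annex, library, attic, vault, loft]
Visit sauna → queue [cellar, office, annex, library, attic, vault, loft]
Visit cellar → queue [office, annex, library, attic, vault, loft]
Visit office → queue [annex, library, attic, vault, loft]
Visit annex → queue [library, attic, vault, loft]
Visit library → queue [attic, vault, loft]
Visit attic → queue [vault, loft]
Visit vault; enqueue studio → queue [loft, studio]
Visit loft → queue [studio]
Visit studio → queue []

pantry -> chapel -> closet -> foyer -> garage -> lobby -> terrace -> workshop -> sauna -> cellar -> office -> annex -> library -> attic -> vault -> loft -> studio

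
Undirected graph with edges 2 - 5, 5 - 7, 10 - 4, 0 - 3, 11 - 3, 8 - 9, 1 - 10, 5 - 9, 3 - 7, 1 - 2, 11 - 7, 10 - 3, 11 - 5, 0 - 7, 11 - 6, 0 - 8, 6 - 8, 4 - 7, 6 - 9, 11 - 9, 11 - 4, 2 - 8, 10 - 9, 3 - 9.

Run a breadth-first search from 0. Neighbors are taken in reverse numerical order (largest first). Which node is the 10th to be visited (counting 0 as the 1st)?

4

Visit 0; enqueue 8, 7, 3 → queue [8, 7, 3]
Visit 8; enqueue 9, 6, 2 → queue [7, 3, 9, 6, 2]
Visit 7; enqueue 11, 5, 4 → queue [3, 9, 6, 2, 11, 5, 4]
Visit 3; enqueue 10 → queue [9, 6, 2, 11, 5, 4, 10]
Visit 9 → queue [6, 2, 11, 5, 4, 10]
Visit 6 → queue [2, 11, 5, 4, 10]
Visit 2; enqueue 1 → queue [11, 5, 4, 10, 1]
Visit 11 → queue [5, 4, 10, 1]
Visit 5 → queue [4, 10, 1]
Visit 4 → queue [10, 1]
Visit 10 → queue [1]
Visit 1 → queue []

Visit order: 0, 8, 7, 3, 9, 6, 2, 11, 5, 4, 10, 1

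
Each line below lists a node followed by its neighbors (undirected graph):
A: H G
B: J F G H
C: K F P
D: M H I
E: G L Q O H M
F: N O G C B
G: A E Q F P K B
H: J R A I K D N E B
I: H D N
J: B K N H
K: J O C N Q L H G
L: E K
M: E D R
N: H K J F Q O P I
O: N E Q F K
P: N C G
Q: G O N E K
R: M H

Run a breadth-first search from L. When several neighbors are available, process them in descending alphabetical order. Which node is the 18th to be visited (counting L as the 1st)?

Visit L; enqueue K, E → queue [K, E]
Visit K; enqueue Q, O, N, J, H, G, C → queue [E, Q, O, N, J, H, G, C]
Visit E; enqueue M → queue [Q, O, N, J, H, G, C, M]
Visit Q → queue [O, N, J, H, G, C, M]
Visit O; enqueue F → queue [N, J, H, G, C, M, F]
Visit N; enqueue P, I → queue [J, H, G, C, M, F, P, I]
Visit J; enqueue B → queue [H, G, C, M, F, P, I, B]
Visit H; enqueue R, D, A → queue [G, C, M, F, P, I, B, R, D, A]
Visit G → queue [C, M, F, P, I, B, R, D, A]
Visit C → queue [M, F, P, I, B, R, D, A]
Visit M → queue [F, P, I, B, R, D, A]
Visit F → queue [P, I, B, R, D, A]
Visit P → queue [I, B, R, D, A]
Visit I → queue [B, R, D, A]
Visit B → queue [R, D, A]
Visit R → queue [D, A]
Visit D → queue [A]
Visit A → queue []

Visit order: L, K, E, Q, O, N, J, H, G, C, M, F, P, I, B, R, D, A

A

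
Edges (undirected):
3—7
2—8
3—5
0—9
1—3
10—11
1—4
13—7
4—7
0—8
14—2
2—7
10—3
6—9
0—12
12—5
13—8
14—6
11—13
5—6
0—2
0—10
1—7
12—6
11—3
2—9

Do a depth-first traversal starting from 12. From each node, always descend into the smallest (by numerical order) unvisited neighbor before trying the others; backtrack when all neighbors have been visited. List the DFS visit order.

12, 0, 2, 7, 1, 3, 5, 6, 9, 14, 10, 11, 13, 8, 4

Visit 12
12 → 0
0 → 2
2 → 7
7 → 1
1 → 3
3 → 5
5 → 6
6 → 9
6 → 14
3 → 10
10 → 11
11 → 13
13 → 8
1 → 4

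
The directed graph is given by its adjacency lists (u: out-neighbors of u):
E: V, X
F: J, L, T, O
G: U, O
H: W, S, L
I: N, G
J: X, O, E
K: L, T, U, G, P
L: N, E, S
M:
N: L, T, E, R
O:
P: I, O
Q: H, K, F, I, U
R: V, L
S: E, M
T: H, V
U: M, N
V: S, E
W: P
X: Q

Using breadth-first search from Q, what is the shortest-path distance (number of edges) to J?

2

Level 0: Q
Level 1: F, H, I, K, U
Level 2: G, J, L, M, N, O, P, S, T, W
Level 3: E, R, V, X
J first appears at level 2.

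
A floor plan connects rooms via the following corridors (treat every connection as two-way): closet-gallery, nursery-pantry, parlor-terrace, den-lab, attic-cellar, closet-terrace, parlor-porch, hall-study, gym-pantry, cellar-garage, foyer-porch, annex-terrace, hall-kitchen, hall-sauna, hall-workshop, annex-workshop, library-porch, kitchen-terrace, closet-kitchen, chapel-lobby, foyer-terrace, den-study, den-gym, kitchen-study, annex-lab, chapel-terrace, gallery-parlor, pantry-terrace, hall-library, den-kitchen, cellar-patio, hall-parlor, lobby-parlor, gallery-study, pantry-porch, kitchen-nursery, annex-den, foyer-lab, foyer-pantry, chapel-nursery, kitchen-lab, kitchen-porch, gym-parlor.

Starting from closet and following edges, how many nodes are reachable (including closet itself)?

20

BFS from closet visits: closet, terrace, kitchen, gallery, parlor, pantry, foyer, chapel, annex, study, porch, nursery, lab, hall, den, lobby, gym, workshop, library, sauna
Reachable nodes: 20 of 24 total.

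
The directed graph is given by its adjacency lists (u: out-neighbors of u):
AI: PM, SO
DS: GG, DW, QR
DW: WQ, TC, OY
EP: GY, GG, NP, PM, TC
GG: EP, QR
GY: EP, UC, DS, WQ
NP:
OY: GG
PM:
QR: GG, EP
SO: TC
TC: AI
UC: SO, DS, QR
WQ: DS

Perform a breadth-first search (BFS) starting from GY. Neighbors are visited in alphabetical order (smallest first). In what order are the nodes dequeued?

Visit GY; enqueue DS, EP, UC, WQ → queue [DS, EP, UC, WQ]
Visit DS; enqueue DW, GG, QR → queue [EP, UC, WQ, DW, GG, QR]
Visit EP; enqueue NP, PM, TC → queue [UC, WQ, DW, GG, QR, NP, PM, TC]
Visit UC; enqueue SO → queue [WQ, DW, GG, QR, NP, PM, TC, SO]
Visit WQ → queue [DW, GG, QR, NP, PM, TC, SO]
Visit DW; enqueue OY → queue [GG, QR, NP, PM, TC, SO, OY]
Visit GG → queue [QR, NP, PM, TC, SO, OY]
Visit QR → queue [NP, PM, TC, SO, OY]
Visit NP → queue [PM, TC, SO, OY]
Visit PM → queue [TC, SO, OY]
Visit TC; enqueue AI → queue [SO, OY, AI]
Visit SO → queue [OY, AI]
Visit OY → queue [AI]
Visit AI → queue []

GY → DS → EP → UC → WQ → DW → GG → QR → NP → PM → TC → SO → OY → AI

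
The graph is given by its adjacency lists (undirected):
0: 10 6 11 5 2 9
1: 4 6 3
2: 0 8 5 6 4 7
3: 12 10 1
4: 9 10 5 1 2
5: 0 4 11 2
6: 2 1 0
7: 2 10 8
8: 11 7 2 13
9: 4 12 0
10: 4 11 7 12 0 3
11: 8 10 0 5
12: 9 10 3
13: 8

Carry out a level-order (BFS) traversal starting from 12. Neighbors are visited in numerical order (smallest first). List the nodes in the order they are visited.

Visit 12; enqueue 3, 9, 10 → queue [3, 9, 10]
Visit 3; enqueue 1 → queue [9, 10, 1]
Visit 9; enqueue 0, 4 → queue [10, 1, 0, 4]
Visit 10; enqueue 7, 11 → queue [1, 0, 4, 7, 11]
Visit 1; enqueue 6 → queue [0, 4, 7, 11, 6]
Visit 0; enqueue 2, 5 → queue [4, 7, 11, 6, 2, 5]
Visit 4 → queue [7, 11, 6, 2, 5]
Visit 7; enqueue 8 → queue [11, 6, 2, 5, 8]
Visit 11 → queue [6, 2, 5, 8]
Visit 6 → queue [2, 5, 8]
Visit 2 → queue [5, 8]
Visit 5 → queue [8]
Visit 8; enqueue 13 → queue [13]
Visit 13 → queue []

12 → 3 → 9 → 10 → 1 → 0 → 4 → 7 → 11 → 6 → 2 → 5 → 8 → 13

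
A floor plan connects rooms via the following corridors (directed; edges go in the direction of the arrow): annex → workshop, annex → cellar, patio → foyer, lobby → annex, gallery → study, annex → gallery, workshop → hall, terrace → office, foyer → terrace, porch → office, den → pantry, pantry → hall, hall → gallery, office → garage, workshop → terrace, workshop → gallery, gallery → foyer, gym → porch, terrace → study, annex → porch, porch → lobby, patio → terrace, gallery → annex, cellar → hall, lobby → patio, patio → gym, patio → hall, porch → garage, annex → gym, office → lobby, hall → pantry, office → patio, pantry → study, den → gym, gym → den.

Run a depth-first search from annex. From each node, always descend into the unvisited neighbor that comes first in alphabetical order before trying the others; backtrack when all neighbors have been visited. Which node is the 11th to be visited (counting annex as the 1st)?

Visit annex
annex → cellar
cellar → hall
hall → gallery
gallery → foyer
foyer → terrace
terrace → office
office → garage
office → lobby
lobby → patio
patio → gym
gym → den
den → pantry
pantry → study
gym → porch
annex → workshop

Visit order: annex, cellar, hall, gallery, foyer, terrace, office, garage, lobby, patio, gym, den, pantry, study, porch, workshop

gym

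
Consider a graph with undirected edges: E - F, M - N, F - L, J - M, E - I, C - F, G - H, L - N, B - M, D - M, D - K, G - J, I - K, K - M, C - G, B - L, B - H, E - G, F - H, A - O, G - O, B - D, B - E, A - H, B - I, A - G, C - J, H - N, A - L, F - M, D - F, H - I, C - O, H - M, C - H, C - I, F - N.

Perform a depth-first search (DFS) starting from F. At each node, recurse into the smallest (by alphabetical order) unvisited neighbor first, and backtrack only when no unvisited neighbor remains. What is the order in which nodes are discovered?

F, C, G, A, H, B, D, K, I, E, M, J, N, L, O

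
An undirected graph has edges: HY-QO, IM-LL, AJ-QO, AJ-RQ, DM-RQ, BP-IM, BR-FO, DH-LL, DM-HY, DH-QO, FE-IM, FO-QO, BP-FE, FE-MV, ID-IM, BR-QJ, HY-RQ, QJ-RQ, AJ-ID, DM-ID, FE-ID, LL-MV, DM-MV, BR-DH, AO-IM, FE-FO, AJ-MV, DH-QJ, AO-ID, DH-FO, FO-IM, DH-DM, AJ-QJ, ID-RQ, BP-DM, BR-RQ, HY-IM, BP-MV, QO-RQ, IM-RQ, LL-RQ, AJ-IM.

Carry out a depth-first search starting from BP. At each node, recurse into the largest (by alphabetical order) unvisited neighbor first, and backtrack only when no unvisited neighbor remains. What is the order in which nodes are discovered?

Visit BP
BP → MV
MV → LL
LL → RQ
RQ → QO
QO → HY
HY → IM
IM → ID
ID → FE
FE → FO
FO → DH
DH → QJ
QJ → BR
QJ → AJ
DH → DM
ID → AO

BP -> MV -> LL -> RQ -> QO -> HY -> IM -> ID -> FE -> FO -> DH -> QJ -> BR -> AJ -> DM -> AO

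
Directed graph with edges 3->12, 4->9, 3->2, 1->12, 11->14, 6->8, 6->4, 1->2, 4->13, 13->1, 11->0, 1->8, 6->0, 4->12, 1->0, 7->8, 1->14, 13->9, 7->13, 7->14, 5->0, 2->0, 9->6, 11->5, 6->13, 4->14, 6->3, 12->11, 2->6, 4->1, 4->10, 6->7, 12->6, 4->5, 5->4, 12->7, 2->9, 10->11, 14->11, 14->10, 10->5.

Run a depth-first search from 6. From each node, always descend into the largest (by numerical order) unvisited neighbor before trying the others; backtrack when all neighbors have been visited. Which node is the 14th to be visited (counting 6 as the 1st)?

Visit 6
6 → 13
13 → 9
13 → 1
1 → 14
14 → 11
11 → 5
5 → 4
4 → 12
12 → 7
7 → 8
4 → 10
5 → 0
1 → 2
6 → 3

Visit order: 6, 13, 9, 1, 14, 11, 5, 4, 12, 7, 8, 10, 0, 2, 3

2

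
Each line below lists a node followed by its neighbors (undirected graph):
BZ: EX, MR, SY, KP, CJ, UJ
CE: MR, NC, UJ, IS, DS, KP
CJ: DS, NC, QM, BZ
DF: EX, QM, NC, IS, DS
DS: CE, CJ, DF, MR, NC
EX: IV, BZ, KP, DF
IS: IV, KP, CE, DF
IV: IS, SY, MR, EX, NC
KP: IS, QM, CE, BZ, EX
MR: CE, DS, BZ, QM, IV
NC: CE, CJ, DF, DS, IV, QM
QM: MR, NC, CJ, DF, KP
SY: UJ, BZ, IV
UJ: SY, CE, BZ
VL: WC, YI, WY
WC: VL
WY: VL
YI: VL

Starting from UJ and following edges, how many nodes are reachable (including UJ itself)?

14

BFS from UJ visits: UJ, SY, CE, BZ, IV, NC, MR, KP, IS, DS, EX, CJ, QM, DF
Reachable nodes: 14 of 18 total.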